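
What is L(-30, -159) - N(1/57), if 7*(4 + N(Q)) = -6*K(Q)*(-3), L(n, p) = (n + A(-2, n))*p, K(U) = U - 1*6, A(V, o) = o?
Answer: 1271398/133 ≈ 9559.4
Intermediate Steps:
K(U) = -6 + U (K(U) = U - 6 = -6 + U)
L(n, p) = 2*n*p (L(n, p) = (n + n)*p = (2*n)*p = 2*n*p)
N(Q) = -136/7 + 18*Q/7 (N(Q) = -4 + (-6*(-6 + Q)*(-3))/7 = -4 + ((36 - 6*Q)*(-3))/7 = -4 + (-108 + 18*Q)/7 = -4 + (-108/7 + 18*Q/7) = -136/7 + 18*Q/7)
L(-30, -159) - N(1/57) = 2*(-30)*(-159) - (-136/7 + (18/7)/57) = 9540 - (-136/7 + (18/7)*(1/57)) = 9540 - (-136/7 + 6/133) = 9540 - 1*(-2578/133) = 9540 + 2578/133 = 1271398/133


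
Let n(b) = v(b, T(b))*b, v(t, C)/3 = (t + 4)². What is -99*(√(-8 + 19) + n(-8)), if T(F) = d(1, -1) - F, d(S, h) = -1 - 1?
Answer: 38016 - 99*√11 ≈ 37688.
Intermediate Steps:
d(S, h) = -2
T(F) = -2 - F
v(t, C) = 3*(4 + t)² (v(t, C) = 3*(t + 4)² = 3*(4 + t)²)
n(b) = 3*b*(4 + b)² (n(b) = (3*(4 + b)²)*b = 3*b*(4 + b)²)
-99*(√(-8 + 19) + n(-8)) = -99*(√(-8 + 19) + 3*(-8)*(4 - 8)²) = -99*(√11 + 3*(-8)*(-4)²) = -99*(√11 + 3*(-8)*16) = -99*(√11 - 384) = -99*(-384 + √11) = 38016 - 99*√11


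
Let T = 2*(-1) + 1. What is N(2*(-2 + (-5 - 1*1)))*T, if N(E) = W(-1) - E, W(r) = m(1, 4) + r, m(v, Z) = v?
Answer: -16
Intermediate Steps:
T = -1 (T = -2 + 1 = -1)
W(r) = 1 + r
N(E) = -E (N(E) = (1 - 1) - E = 0 - E = -E)
N(2*(-2 + (-5 - 1*1)))*T = -2*(-2 + (-5 - 1*1))*(-1) = -2*(-2 + (-5 - 1))*(-1) = -2*(-2 - 6)*(-1) = -2*(-8)*(-1) = -1*(-16)*(-1) = 16*(-1) = -16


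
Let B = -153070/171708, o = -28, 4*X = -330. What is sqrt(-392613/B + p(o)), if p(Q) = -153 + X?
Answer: sqrt(10313664500058330)/153070 ≈ 663.46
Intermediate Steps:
X = -165/2 (X = (1/4)*(-330) = -165/2 ≈ -82.500)
p(Q) = -471/2 (p(Q) = -153 - 165/2 = -471/2)
B = -76535/85854 (B = -153070*1/171708 = -76535/85854 ≈ -0.89146)
sqrt(-392613/B + p(o)) = sqrt(-392613/(-76535/85854) - 471/2) = sqrt(-392613*(-85854/76535) - 471/2) = sqrt(33707396502/76535 - 471/2) = sqrt(67378745019/153070) = sqrt(10313664500058330)/153070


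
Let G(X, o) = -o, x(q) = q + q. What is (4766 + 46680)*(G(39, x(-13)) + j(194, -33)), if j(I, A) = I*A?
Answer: -328019696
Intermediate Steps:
j(I, A) = A*I
x(q) = 2*q
(4766 + 46680)*(G(39, x(-13)) + j(194, -33)) = (4766 + 46680)*(-2*(-13) - 33*194) = 51446*(-1*(-26) - 6402) = 51446*(26 - 6402) = 51446*(-6376) = -328019696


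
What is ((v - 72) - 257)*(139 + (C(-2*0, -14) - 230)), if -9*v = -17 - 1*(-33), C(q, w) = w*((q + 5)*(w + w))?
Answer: -1854671/3 ≈ -6.1822e+5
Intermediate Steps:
C(q, w) = 2*w²*(5 + q) (C(q, w) = w*((5 + q)*(2*w)) = w*(2*w*(5 + q)) = 2*w²*(5 + q))
v = -16/9 (v = -(-17 - 1*(-33))/9 = -(-17 + 33)/9 = -⅑*16 = -16/9 ≈ -1.7778)
((v - 72) - 257)*(139 + (C(-2*0, -14) - 230)) = ((-16/9 - 72) - 257)*(139 + (2*(-14)²*(5 - 2*0) - 230)) = (-664/9 - 257)*(139 + (2*196*(5 + 0) - 230)) = -2977*(139 + (2*196*5 - 230))/9 = -2977*(139 + (1960 - 230))/9 = -2977*(139 + 1730)/9 = -2977/9*1869 = -1854671/3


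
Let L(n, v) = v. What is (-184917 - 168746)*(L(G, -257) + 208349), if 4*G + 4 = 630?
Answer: -73594440996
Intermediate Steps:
G = 313/2 (G = -1 + (¼)*630 = -1 + 315/2 = 313/2 ≈ 156.50)
(-184917 - 168746)*(L(G, -257) + 208349) = (-184917 - 168746)*(-257 + 208349) = -353663*208092 = -73594440996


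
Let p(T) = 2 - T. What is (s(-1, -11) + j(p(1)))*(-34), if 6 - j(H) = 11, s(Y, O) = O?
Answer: 544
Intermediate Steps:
j(H) = -5 (j(H) = 6 - 1*11 = 6 - 11 = -5)
(s(-1, -11) + j(p(1)))*(-34) = (-11 - 5)*(-34) = -16*(-34) = 544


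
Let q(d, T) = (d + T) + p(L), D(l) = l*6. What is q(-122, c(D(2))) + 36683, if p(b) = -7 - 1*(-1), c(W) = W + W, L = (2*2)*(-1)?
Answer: 36579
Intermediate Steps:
L = -4 (L = 4*(-1) = -4)
D(l) = 6*l
c(W) = 2*W
p(b) = -6 (p(b) = -7 + 1 = -6)
q(d, T) = -6 + T + d (q(d, T) = (d + T) - 6 = (T + d) - 6 = -6 + T + d)
q(-122, c(D(2))) + 36683 = (-6 + 2*(6*2) - 122) + 36683 = (-6 + 2*12 - 122) + 36683 = (-6 + 24 - 122) + 36683 = -104 + 36683 = 36579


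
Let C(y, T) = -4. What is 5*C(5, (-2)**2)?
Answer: -20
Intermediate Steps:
5*C(5, (-2)**2) = 5*(-4) = -20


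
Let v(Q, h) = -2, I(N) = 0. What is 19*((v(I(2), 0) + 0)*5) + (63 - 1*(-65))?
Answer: -62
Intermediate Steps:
19*((v(I(2), 0) + 0)*5) + (63 - 1*(-65)) = 19*((-2 + 0)*5) + (63 - 1*(-65)) = 19*(-2*5) + (63 + 65) = 19*(-10) + 128 = -190 + 128 = -62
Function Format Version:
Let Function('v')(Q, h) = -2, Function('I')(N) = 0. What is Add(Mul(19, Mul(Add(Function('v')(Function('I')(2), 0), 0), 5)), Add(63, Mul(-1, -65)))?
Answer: -62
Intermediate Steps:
Add(Mul(19, Mul(Add(Function('v')(Function('I')(2), 0), 0), 5)), Add(63, Mul(-1, -65))) = Add(Mul(19, Mul(Add(-2, 0), 5)), Add(63, Mul(-1, -65))) = Add(Mul(19, Mul(-2, 5)), Add(63, 65)) = Add(Mul(19, -10), 128) = Add(-190, 128) = -62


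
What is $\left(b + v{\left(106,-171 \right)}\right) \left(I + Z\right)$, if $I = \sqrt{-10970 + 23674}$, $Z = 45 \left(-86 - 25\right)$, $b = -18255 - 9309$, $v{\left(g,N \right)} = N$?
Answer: $138536325 - 110940 \sqrt{794} \approx 1.3541 \cdot 10^{8}$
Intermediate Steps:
$b = -27564$ ($b = -18255 - 9309 = -27564$)
$Z = -4995$ ($Z = 45 \left(-111\right) = -4995$)
$I = 4 \sqrt{794}$ ($I = \sqrt{12704} = 4 \sqrt{794} \approx 112.71$)
$\left(b + v{\left(106,-171 \right)}\right) \left(I + Z\right) = \left(-27564 - 171\right) \left(4 \sqrt{794} - 4995\right) = - 27735 \left(-4995 + 4 \sqrt{794}\right) = 138536325 - 110940 \sqrt{794}$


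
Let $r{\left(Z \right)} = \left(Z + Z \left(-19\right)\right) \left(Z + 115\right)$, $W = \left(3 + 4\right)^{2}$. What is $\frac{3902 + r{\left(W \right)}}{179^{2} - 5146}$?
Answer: $- \frac{140746}{26895} \approx -5.2332$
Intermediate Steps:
$W = 49$ ($W = 7^{2} = 49$)
$r{\left(Z \right)} = - 18 Z \left(115 + Z\right)$ ($r{\left(Z \right)} = \left(Z - 19 Z\right) \left(115 + Z\right) = - 18 Z \left(115 + Z\right)$)
$\frac{3902 + r{\left(W \right)}}{179^{2} - 5146} = \frac{3902 - 882 \left(115 + 49\right)}{179^{2} - 5146} = \frac{3902 - 882 \cdot 164}{32041 - 5146} = \frac{3902 - 144648}{26895} = \left(-140746\right) \frac{1}{26895} = - \frac{140746}{26895}$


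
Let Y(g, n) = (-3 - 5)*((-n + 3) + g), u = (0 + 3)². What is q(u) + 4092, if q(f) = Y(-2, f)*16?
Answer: 5116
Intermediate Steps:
u = 9 (u = 3² = 9)
Y(g, n) = -24 - 8*g + 8*n (Y(g, n) = -8*((3 - n) + g) = -8*(3 + g - n) = -24 - 8*g + 8*n)
q(f) = -128 + 128*f (q(f) = (-24 - 8*(-2) + 8*f)*16 = (-24 + 16 + 8*f)*16 = (-8 + 8*f)*16 = -128 + 128*f)
q(u) + 4092 = (-128 + 128*9) + 4092 = (-128 + 1152) + 4092 = 1024 + 4092 = 5116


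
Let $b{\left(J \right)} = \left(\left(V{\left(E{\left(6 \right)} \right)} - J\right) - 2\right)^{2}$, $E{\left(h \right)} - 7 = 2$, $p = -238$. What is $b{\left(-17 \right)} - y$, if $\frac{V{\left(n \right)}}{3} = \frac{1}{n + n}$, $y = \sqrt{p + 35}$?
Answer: $\frac{8281}{36} - i \sqrt{203} \approx 230.03 - 14.248 i$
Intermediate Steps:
$E{\left(h \right)} = 9$ ($E{\left(h \right)} = 7 + 2 = 9$)
$y = i \sqrt{203}$ ($y = \sqrt{-238 + 35} = \sqrt{-203} = i \sqrt{203} \approx 14.248 i$)
$V{\left(n \right)} = \frac{3}{2 n}$ ($V{\left(n \right)} = \frac{3}{n + n} = \frac{3}{2 n}$)
$b{\left(J \right)} = \left(- \frac{11}{6} - J\right)^{2}$ ($b{\left(J \right)} = \left(\left(\frac{3}{2 \cdot 9} - J\right) - 2\right)^{2} = \left(\left(\frac{3}{2} \cdot \frac{1}{9} - J\right) - 2\right)^{2} = \left(\left(\frac{1}{6} - J\right) - 2\right)^{2} = \left(- \frac{11}{6} - J\right)^{2}$)
$b{\left(-17 \right)} - y = \frac{\left(11 + 6 \left(-17\right)\right)^{2}}{36} - i \sqrt{203} = \frac{\left(11 - 102\right)^{2}}{36} - i \sqrt{203} = \frac{\left(-91\right)^{2}}{36} - i \sqrt{203} = \frac{1}{36} \cdot 8281 - i \sqrt{203} = \frac{8281}{36} - i \sqrt{203}$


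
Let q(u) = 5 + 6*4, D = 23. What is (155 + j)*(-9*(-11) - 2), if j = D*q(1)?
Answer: 79734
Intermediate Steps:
q(u) = 29 (q(u) = 5 + 24 = 29)
j = 667 (j = 23*29 = 667)
(155 + j)*(-9*(-11) - 2) = (155 + 667)*(-9*(-11) - 2) = 822*(99 - 2) = 822*97 = 79734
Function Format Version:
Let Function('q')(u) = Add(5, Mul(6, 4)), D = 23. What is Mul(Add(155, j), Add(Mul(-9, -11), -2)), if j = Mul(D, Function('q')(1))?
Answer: 79734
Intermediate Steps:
Function('q')(u) = 29 (Function('q')(u) = Add(5, 24) = 29)
j = 667 (j = Mul(23, 29) = 667)
Mul(Add(155, j), Add(Mul(-9, -11), -2)) = Mul(Add(155, 667), Add(Mul(-9, -11), -2)) = Mul(822, Add(99, -2)) = Mul(822, 97) = 79734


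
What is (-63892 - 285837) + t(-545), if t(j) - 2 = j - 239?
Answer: -350511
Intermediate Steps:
t(j) = -237 + j (t(j) = 2 + (j - 239) = 2 + (-239 + j) = -237 + j)
(-63892 - 285837) + t(-545) = (-63892 - 285837) + (-237 - 545) = -349729 - 782 = -350511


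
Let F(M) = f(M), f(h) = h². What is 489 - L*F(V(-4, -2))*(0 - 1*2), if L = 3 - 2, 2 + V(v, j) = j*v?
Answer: 561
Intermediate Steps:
V(v, j) = -2 + j*v
F(M) = M²
L = 1
489 - L*F(V(-4, -2))*(0 - 1*2) = 489 - 1*(-2 - 2*(-4))²*(0 - 1*2) = 489 - 1*(-2 + 8)²*(0 - 2) = 489 - 1*6²*(-2) = 489 - 1*36*(-2) = 489 - 36*(-2) = 489 - 1*(-72) = 489 + 72 = 561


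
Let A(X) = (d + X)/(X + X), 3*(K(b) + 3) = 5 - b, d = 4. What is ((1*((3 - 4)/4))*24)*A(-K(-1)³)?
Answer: -15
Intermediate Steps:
K(b) = -4/3 - b/3 (K(b) = -3 + (5 - b)/3 = -3 + (5/3 - b/3) = -4/3 - b/3)
A(X) = (4 + X)/(2*X) (A(X) = (4 + X)/(X + X) = (4 + X)/((2*X)) = (4 + X)*(1/(2*X)) = (4 + X)/(2*X))
((1*((3 - 4)/4))*24)*A(-K(-1)³) = ((1*((3 - 4)/4))*24)*((4 - (-4/3 - ⅓*(-1))³)/(2*((-(-4/3 - ⅓*(-1))³)))) = ((1*(-1*¼))*24)*((4 - (-4/3 + ⅓)³)/(2*((-(-4/3 + ⅓)³)))) = ((1*(-¼))*24)*((4 - 1*(-1)³)/(2*((-1*(-1)³)))) = (-¼*24)*((4 - 1*(-1))/(2*((-1*(-1))))) = -3*(4 + 1)/1 = -3*5 = -6*5/2 = -15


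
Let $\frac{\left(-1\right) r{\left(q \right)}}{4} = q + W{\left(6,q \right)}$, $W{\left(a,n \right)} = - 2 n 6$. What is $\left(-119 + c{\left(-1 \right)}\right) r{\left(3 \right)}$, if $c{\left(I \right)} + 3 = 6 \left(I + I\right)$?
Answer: $-17688$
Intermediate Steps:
$W{\left(a,n \right)} = - 12 n$
$c{\left(I \right)} = -3 + 12 I$ ($c{\left(I \right)} = -3 + 6 \left(I + I\right) = -3 + 6 \cdot 2 I = -3 + 12 I$)
$r{\left(q \right)} = 44 q$ ($r{\left(q \right)} = - 4 \left(q - 12 q\right) = - 4 \left(- 11 q\right) = 44 q$)
$\left(-119 + c{\left(-1 \right)}\right) r{\left(3 \right)} = \left(-119 + \left(-3 + 12 \left(-1\right)\right)\right) 44 \cdot 3 = \left(-119 - 15\right) 132 = \left(-134\right) 132 = -17688$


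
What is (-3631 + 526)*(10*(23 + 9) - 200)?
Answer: -372600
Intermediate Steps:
(-3631 + 526)*(10*(23 + 9) - 200) = -3105*(10*32 - 200) = -3105*(320 - 200) = -3105*120 = -372600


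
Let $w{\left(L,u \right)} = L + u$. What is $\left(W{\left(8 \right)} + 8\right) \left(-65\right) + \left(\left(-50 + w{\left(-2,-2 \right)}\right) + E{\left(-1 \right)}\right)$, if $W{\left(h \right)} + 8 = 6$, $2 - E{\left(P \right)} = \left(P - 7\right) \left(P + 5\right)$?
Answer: $-410$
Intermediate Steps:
$E{\left(P \right)} = 2 - \left(-7 + P\right) \left(5 + P\right)$ ($E{\left(P \right)} = 2 - \left(P - 7\right) \left(P + 5\right) = 2 - \left(-7 + P\right) \left(5 + P\right)$)
$W{\left(h \right)} = -2$ ($W{\left(h \right)} = -8 + 6 = -2$)
$\left(W{\left(8 \right)} + 8\right) \left(-65\right) + \left(\left(-50 + w{\left(-2,-2 \right)}\right) + E{\left(-1 \right)}\right) = \left(-2 + 8\right) \left(-65\right) + \left(\left(-50 - 4\right) + \left(37 - \left(-1\right)^{2} + 2 \left(-1\right)\right)\right) = 6 \left(-65\right) - 20 = -390 - 20 = -410$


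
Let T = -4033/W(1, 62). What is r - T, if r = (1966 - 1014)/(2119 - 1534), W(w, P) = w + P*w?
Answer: 89603/1365 ≈ 65.643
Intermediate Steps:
r = 952/585 ≈ 1.6273
T = -4033/63 (T = -4033/(1 + 62) = -4033/(1*63) = -4033/63 ≈ -64.016)
r - T = 952/585 - 1*(-4033/63) = 952/585 + 4033/63 = 89603/1365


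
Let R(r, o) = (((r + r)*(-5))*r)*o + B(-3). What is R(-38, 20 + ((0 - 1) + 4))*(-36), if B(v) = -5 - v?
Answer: 11956392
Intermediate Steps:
R(r, o) = -2 - 10*o*r**2 (R(r, o) = (((r + r)*(-5))*r)*o + (-5 - 1*(-3)) = (((2*r)*(-5))*r)*o + (-5 + 3) = ((-10*r)*r)*o - 2 = (-10*r**2)*o - 2 = -10*o*r**2 - 2 = -2 - 10*o*r**2)
R(-38, 20 + ((0 - 1) + 4))*(-36) = (-2 - 10*(20 + ((0 - 1) + 4))*(-38)**2)*(-36) = (-2 - 10*(20 + (-1 + 4))*1444)*(-36) = (-2 - 10*(20 + 3)*1444)*(-36) = (-2 - 10*23*1444)*(-36) = (-2 - 332120)*(-36) = -332122*(-36) = 11956392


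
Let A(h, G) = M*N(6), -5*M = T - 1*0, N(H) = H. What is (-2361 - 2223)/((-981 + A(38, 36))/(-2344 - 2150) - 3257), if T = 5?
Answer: 326992/232317 ≈ 1.4075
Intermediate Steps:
M = -1 (M = -(5 - 1*0)/5 = -(5 + 0)/5 = -⅕*5 = -1)
A(h, G) = -6 (A(h, G) = -1*6 = -6)
(-2361 - 2223)/((-981 + A(38, 36))/(-2344 - 2150) - 3257) = (-2361 - 2223)/((-981 - 6)/(-2344 - 2150) - 3257) = -4584/(-987/(-4494) - 3257) = -4584/(-987*(-1/4494) - 3257) = -4584/(47/214 - 3257) = -4584/(-696951/214) = -4584*(-214/696951) = 326992/232317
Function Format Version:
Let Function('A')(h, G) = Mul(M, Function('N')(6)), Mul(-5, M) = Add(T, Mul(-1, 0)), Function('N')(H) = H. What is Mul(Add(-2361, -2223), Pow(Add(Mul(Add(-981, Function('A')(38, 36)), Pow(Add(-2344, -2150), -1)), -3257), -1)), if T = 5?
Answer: Rational(326992, 232317) ≈ 1.4075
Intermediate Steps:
M = -1 (M = Mul(Rational(-1, 5), Add(5, Mul(-1, 0))) = Mul(Rational(-1, 5), Add(5, 0)) = Mul(Rational(-1, 5), 5) = -1)
Function('A')(h, G) = -6 (Function('A')(h, G) = Mul(-1, 6) = -6)
Mul(Add(-2361, -2223), Pow(Add(Mul(Add(-981, Function('A')(38, 36)), Pow(Add(-2344, -2150), -1)), -3257), -1)) = Mul(Add(-2361, -2223), Pow(Add(Mul(Add(-981, -6), Pow(Add(-2344, -2150), -1)), -3257), -1)) = Mul(-4584, Pow(Add(Mul(-987, Pow(-4494, -1)), -3257), -1)) = Mul(-4584, Pow(Add(Mul(-987, Rational(-1, 4494)), -3257), -1)) = Mul(-4584, Pow(Add(Rational(47, 214), -3257), -1)) = Mul(-4584, Pow(Rational(-696951, 214), -1)) = Mul(-4584, Rational(-214, 696951)) = Rational(326992, 232317)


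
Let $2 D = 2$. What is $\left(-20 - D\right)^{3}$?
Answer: $-9261$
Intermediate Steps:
$D = 1$ ($D = \frac{1}{2} \cdot 2 = 1$)
$\left(-20 - D\right)^{3} = \left(-20 - 1\right)^{3} = \left(-21\right)^{3} = -9261$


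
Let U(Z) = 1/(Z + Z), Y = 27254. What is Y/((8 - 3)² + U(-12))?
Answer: 654096/599 ≈ 1092.0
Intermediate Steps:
U(Z) = 1/(2*Z)
Y/((8 - 3)² + U(-12)) = 27254/((8 - 3)² + (½)/(-12)) = 27254/(5² + (½)*(-1/12)) = 27254/(25 - 1/24) = 27254/(599/24) = (24/599)*27254 = 654096/599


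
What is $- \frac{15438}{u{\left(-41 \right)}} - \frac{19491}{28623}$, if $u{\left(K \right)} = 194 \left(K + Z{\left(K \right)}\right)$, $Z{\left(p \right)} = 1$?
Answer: $\frac{48438619}{37019080} \approx 1.3085$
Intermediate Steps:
$u{\left(K \right)} = 194 + 194 K$ ($u{\left(K \right)} = 194 \left(K + 1\right) = 194 \left(1 + K\right) = 194 + 194 K$)
$- \frac{15438}{u{\left(-41 \right)}} - \frac{19491}{28623} = - \frac{15438}{194 + 194 \left(-41\right)} - \frac{19491}{28623} = - \frac{15438}{194 - 7954} - \frac{6497}{9541} = - \frac{15438}{-7760} - \frac{6497}{9541} = \left(-15438\right) \left(- \frac{1}{7760}\right) - \frac{6497}{9541} = \frac{7719}{3880} - \frac{6497}{9541} = \frac{48438619}{37019080}$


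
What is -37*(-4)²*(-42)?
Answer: 24864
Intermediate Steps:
-37*(-4)²*(-42) = -37*16*(-42) = -592*(-42) = 24864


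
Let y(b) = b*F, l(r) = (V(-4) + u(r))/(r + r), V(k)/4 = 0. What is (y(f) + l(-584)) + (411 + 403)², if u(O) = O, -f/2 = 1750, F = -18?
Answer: 1451193/2 ≈ 7.2560e+5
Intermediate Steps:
f = -3500 (f = -2*1750 = -3500)
V(k) = 0 (V(k) = 4*0 = 0)
l(r) = ½ (l(r) = (0 + r)/(r + r) = r/((2*r)) = r*(1/(2*r)) = ½)
y(b) = -18*b (y(b) = b*(-18) = -18*b)
(y(f) + l(-584)) + (411 + 403)² = (-18*(-3500) + ½) + (411 + 403)² = (63000 + ½) + 814² = 126001/2 + 662596 = 1451193/2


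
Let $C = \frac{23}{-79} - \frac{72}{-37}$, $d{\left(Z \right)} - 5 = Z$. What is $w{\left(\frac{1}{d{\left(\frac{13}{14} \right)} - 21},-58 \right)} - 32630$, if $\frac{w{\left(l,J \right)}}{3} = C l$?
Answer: $- \frac{20124853544}{616753} \approx -32630.0$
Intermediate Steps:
$d{\left(Z \right)} = 5 + Z$
$C = \frac{4837}{2923}$ ($C = 23 \left(- \frac{1}{79}\right) - - \frac{72}{37} = - \frac{23}{79} + \frac{72}{37} = \frac{4837}{2923} \approx 1.6548$)
$w{\left(l,J \right)} = \frac{14511 l}{2923}$ ($w{\left(l,J \right)} = 3 \frac{4837 l}{2923} = \frac{14511 l}{2923}$)
$w{\left(\frac{1}{d{\left(\frac{13}{14} \right)} - 21},-58 \right)} - 32630 = \frac{14511}{2923 \left(\left(5 + \frac{13}{14}\right) - 21\right)} - 32630 = \frac{14511}{2923 \left(\frac{83}{14} - 21\right)} - 32630 = \frac{14511}{2923 \left(- \frac{211}{14}\right)} - 32630 = \frac{14511}{2923} \left(- \frac{14}{211}\right) - 32630 = - \frac{203154}{616753} - 32630 = - \frac{20124853544}{616753}$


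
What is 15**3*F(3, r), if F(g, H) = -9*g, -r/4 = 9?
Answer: -91125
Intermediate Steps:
r = -36 (r = -4*9 = -36)
15**3*F(3, r) = 15**3*(-9*3) = 3375*(-27) = -91125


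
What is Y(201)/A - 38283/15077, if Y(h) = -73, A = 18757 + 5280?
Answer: -921309092/362405849 ≈ -2.5422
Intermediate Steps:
A = 24037
Y(201)/A - 38283/15077 = -73/24037 - 38283/15077 = -921309092/362405849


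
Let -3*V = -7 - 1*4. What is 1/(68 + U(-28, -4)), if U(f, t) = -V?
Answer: 3/193 ≈ 0.015544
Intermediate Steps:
V = 11/3 (V = -(-7 - 1*4)/3 = -(-7 - 4)/3 = -⅓*(-11) = 11/3 ≈ 3.6667)
U(f, t) = -11/3 (U(f, t) = -1*11/3 = -11/3)
1/(68 + U(-28, -4)) = 1/(68 - 11/3) = 1/(193/3) = 3/193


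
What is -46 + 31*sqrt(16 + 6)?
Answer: -46 + 31*sqrt(22) ≈ 99.403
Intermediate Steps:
-46 + 31*sqrt(16 + 6) = -46 + 31*sqrt(22)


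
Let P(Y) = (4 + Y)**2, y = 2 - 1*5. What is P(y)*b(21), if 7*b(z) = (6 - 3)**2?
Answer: 9/7 ≈ 1.2857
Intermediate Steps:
b(z) = 9/7 (b(z) = (6 - 3)**2/7 = (1/7)*3**2 = (1/7)*9 = 9/7)
y = -3 (y = 2 - 5 = -3)
P(y)*b(21) = (4 - 3)**2*(9/7) = 1**2*(9/7) = 1*(9/7) = 9/7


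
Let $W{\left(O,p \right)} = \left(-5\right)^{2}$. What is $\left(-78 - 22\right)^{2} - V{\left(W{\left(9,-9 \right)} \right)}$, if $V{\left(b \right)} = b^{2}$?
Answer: $9375$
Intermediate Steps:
$W{\left(O,p \right)} = 25$
$\left(-78 - 22\right)^{2} - V{\left(W{\left(9,-9 \right)} \right)} = \left(-78 - 22\right)^{2} - 25^{2} = \left(-100\right)^{2} - 625 = 10000 - 625 = 9375$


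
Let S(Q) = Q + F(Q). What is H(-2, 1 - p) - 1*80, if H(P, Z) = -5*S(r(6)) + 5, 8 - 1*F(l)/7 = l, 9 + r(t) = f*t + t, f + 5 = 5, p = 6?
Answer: -445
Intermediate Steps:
f = 0 (f = -5 + 5 = 0)
r(t) = -9 + t (r(t) = -9 + (0*t + t) = -9 + (0 + t) = -9 + t)
F(l) = 56 - 7*l
S(Q) = 56 - 6*Q (S(Q) = Q + (56 - 7*Q) = 56 - 6*Q)
H(P, Z) = -365 (H(P, Z) = -5*(56 - 6*(-9 + 6)) + 5 = -5*(56 - 6*(-3)) + 5 = -5*(56 + 18) + 5 = -5*74 + 5 = -370 + 5 = -365)
H(-2, 1 - p) - 1*80 = -365 - 1*80 = -365 - 80 = -445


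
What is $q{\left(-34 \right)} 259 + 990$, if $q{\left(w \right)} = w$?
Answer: $-7816$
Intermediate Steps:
$q{\left(-34 \right)} 259 + 990 = \left(-34\right) 259 + 990 = -8806 + 990 = -7816$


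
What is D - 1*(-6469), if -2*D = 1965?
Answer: 10973/2 ≈ 5486.5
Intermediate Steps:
D = -1965/2 (D = -½*1965 = -1965/2 ≈ -982.50)
D - 1*(-6469) = -1965/2 - 1*(-6469) = -1965/2 + 6469 = 10973/2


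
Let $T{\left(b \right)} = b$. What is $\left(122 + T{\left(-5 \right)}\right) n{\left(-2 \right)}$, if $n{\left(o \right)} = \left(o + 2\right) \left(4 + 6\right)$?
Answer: $0$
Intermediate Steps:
$n{\left(o \right)} = 20 + 10 o$ ($n{\left(o \right)} = \left(2 + o\right) 10 = 20 + 10 o$)
$\left(122 + T{\left(-5 \right)}\right) n{\left(-2 \right)} = \left(122 - 5\right) \left(20 + 10 \left(-2\right)\right) = 117 \left(20 - 20\right) = 117 \cdot 0 = 0$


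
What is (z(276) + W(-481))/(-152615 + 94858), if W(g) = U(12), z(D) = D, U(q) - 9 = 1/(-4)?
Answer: -1139/231028 ≈ -0.0049301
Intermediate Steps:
U(q) = 35/4 (U(q) = 9 + 1/(-4) = 9 - ¼ = 35/4)
W(g) = 35/4
(z(276) + W(-481))/(-152615 + 94858) = (276 + 35/4)/(-152615 + 94858) = (1139/4)/(-57757) = (1139/4)*(-1/57757) = -1139/231028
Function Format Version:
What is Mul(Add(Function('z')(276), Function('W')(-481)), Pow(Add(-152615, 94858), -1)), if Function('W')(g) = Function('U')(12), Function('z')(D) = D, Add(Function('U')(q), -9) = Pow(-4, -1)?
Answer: Rational(-1139, 231028) ≈ -0.0049301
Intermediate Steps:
Function('U')(q) = Rational(35, 4) (Function('U')(q) = Add(9, Pow(-4, -1)) = Add(9, Rational(-1, 4)) = Rational(35, 4))
Function('W')(g) = Rational(35, 4)
Mul(Add(Function('z')(276), Function('W')(-481)), Pow(Add(-152615, 94858), -1)) = Mul(Add(276, Rational(35, 4)), Pow(Add(-152615, 94858), -1)) = Mul(Rational(1139, 4), Pow(-57757, -1)) = Mul(Rational(1139, 4), Rational(-1, 57757)) = Rational(-1139, 231028)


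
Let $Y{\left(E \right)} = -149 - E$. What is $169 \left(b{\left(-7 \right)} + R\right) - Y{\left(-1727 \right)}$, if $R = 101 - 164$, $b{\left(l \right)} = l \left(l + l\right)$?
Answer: $4337$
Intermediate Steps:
$b{\left(l \right)} = 2 l^{2}$ ($b{\left(l \right)} = l 2 l = 2 l^{2}$)
$R = -63$
$169 \left(b{\left(-7 \right)} + R\right) - Y{\left(-1727 \right)} = 169 \left(2 \left(-7\right)^{2} - 63\right) - \left(-149 - -1727\right) = 169 \left(2 \cdot 49 - 63\right) - \left(-149 + 1727\right) = 169 \left(98 - 63\right) - 1578 = 169 \cdot 35 - 1578 = 5915 - 1578 = 4337$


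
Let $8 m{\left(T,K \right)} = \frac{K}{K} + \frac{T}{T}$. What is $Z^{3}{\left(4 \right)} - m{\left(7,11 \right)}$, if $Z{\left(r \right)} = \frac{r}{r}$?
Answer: $\frac{3}{4} \approx 0.75$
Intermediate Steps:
$m{\left(T,K \right)} = \frac{1}{4}$ ($m{\left(T,K \right)} = \frac{\frac{K}{K} + \frac{T}{T}}{8} = \frac{1 + 1}{8} = \frac{1}{8} \cdot 2 = \frac{1}{4}$)
$Z{\left(r \right)} = 1$
$Z^{3}{\left(4 \right)} - m{\left(7,11 \right)} = 1^{3} - \frac{1}{4} = 1 - \frac{1}{4} = \frac{3}{4}$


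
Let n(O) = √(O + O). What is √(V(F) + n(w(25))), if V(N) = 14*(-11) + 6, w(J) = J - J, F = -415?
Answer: 2*I*√37 ≈ 12.166*I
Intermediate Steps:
w(J) = 0
n(O) = √2*√O (n(O) = √(2*O) = √2*√O)
V(N) = -148 (V(N) = -154 + 6 = -148)
√(V(F) + n(w(25))) = √(-148 + √2*√0) = √(-148 + √2*0) = √(-148 + 0) = √(-148) = 2*I*√37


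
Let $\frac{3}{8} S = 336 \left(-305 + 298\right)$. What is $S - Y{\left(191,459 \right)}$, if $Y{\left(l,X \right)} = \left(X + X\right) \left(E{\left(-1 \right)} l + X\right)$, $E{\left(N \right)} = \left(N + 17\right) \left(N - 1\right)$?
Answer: $5183182$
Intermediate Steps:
$E{\left(N \right)} = \left(-1 + N\right) \left(17 + N\right)$ ($E{\left(N \right)} = \left(17 + N\right) \left(-1 + N\right) = \left(-1 + N\right) \left(17 + N\right)$)
$S = -6272$ ($S = \frac{8 \cdot 336 \left(-305 + 298\right)}{3} = \frac{8 \cdot 336 \left(-7\right)}{3} = \frac{8}{3} \left(-2352\right) = -6272$)
$Y{\left(l,X \right)} = 2 X \left(X - 32 l\right)$ ($Y{\left(l,X \right)} = \left(X + X\right) \left(\left(-17 + \left(-1\right)^{2} + 16 \left(-1\right)\right) l + X\right) = 2 X \left(\left(-17 + 1 - 16\right) l + X\right) = 2 X \left(- 32 l + X\right) = 2 X \left(X - 32 l\right)$)
$S - Y{\left(191,459 \right)} = -6272 - 2 \cdot 459 \left(459 - 6112\right) = -6272 - 2 \cdot 459 \left(-5653\right) = -6272 - -5189454 = -6272 + 5189454 = 5183182$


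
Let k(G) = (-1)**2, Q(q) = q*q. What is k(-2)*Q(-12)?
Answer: 144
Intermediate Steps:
Q(q) = q**2
k(G) = 1
k(-2)*Q(-12) = 1*(-12)**2 = 1*144 = 144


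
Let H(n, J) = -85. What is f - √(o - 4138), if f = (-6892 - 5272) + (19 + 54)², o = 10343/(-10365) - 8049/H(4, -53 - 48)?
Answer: -6835 - 4*I*√7848022511595/176205 ≈ -6835.0 - 63.595*I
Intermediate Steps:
o = 16509746/176205 (o = 10343/(-10365) - 8049/(-85) = 10343*(-1/10365) - 8049*(-1/85) = -10343/10365 + 8049/85 = 16509746/176205 ≈ 93.696)
f = -6835 (f = -12164 + 73² = -12164 + 5329 = -6835)
f - √(o - 4138) = -6835 - √(16509746/176205 - 4138) = -6835 - √(-712626544/176205) = -6835 - 4*I*√7848022511595/176205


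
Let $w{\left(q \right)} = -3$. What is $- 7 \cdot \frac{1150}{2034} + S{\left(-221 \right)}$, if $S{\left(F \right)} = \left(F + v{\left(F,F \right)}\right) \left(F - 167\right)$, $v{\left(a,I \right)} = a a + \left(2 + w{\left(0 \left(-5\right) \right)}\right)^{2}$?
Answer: $- \frac{19185656141}{1017} \approx -1.8865 \cdot 10^{7}$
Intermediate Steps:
$v{\left(a,I \right)} = 1 + a^{2}$ ($v{\left(a,I \right)} = a a + \left(2 - 3\right)^{2} = a^{2} + \left(-1\right)^{2} = a^{2} + 1 = 1 + a^{2}$)
$S{\left(F \right)} = \left(-167 + F\right) \left(1 + F + F^{2}\right)$ ($S{\left(F \right)} = \left(F + \left(1 + F^{2}\right)\right) \left(F - 167\right) = \left(1 + F + F^{2}\right) \left(-167 + F\right) = \left(-167 + F\right) \left(1 + F + F^{2}\right)$)
$- 7 \cdot \frac{1150}{2034} + S{\left(-221 \right)} = - 7 \cdot \frac{1150}{2034} - \left(-36519 + 8107606 + 10793861\right) = - 7 \cdot 1150 \cdot \frac{1}{2034} - 18864948 = \left(-7\right) \frac{575}{1017} - 18864948 = - \frac{4025}{1017} - 18864948 = - \frac{19185656141}{1017}$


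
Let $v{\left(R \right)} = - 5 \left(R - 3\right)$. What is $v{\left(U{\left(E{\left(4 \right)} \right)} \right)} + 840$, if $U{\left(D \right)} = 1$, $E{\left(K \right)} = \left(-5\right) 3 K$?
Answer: $850$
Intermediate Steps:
$E{\left(K \right)} = - 15 K$
$v{\left(R \right)} = 15 - 5 R$ ($v{\left(R \right)} = - 5 \left(-3 + R\right) = 15 - 5 R$)
$v{\left(U{\left(E{\left(4 \right)} \right)} \right)} + 840 = \left(15 - 5\right) + 840 = 10 + 840 = 850$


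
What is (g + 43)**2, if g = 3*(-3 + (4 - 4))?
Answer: 1156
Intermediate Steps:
g = -9 (g = 3*(-3 + 0) = 3*(-3) = -9)
(g + 43)**2 = (-9 + 43)**2 = 34**2 = 1156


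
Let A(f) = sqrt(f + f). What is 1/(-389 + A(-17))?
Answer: -389/151355 - I*sqrt(34)/151355 ≈ -0.0025701 - 3.8525e-5*I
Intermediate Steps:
A(f) = sqrt(2)*sqrt(f) (A(f) = sqrt(2*f) = sqrt(2)*sqrt(f))
1/(-389 + A(-17)) = 1/(-389 + sqrt(2)*sqrt(-17)) = 1/(-389 + sqrt(2)*(I*sqrt(17))) = 1/(-389 + I*sqrt(34))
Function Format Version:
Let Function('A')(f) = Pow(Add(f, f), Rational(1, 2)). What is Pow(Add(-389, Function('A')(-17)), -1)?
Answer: Add(Rational(-389, 151355), Mul(Rational(-1, 151355), I, Pow(34, Rational(1, 2)))) ≈ Add(-0.0025701, Mul(-3.8525e-5, I))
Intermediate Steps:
Function('A')(f) = Mul(Pow(2, Rational(1, 2)), Pow(f, Rational(1, 2))) (Function('A')(f) = Pow(Mul(2, f), Rational(1, 2)) = Mul(Pow(2, Rational(1, 2)), Pow(f, Rational(1, 2))))
Pow(Add(-389, Function('A')(-17)), -1) = Pow(Add(-389, Mul(Pow(2, Rational(1, 2)), Pow(-17, Rational(1, 2)))), -1) = Pow(Add(-389, Mul(Pow(2, Rational(1, 2)), Mul(I, Pow(17, Rational(1, 2))))), -1) = Pow(Add(-389, Mul(I, Pow(34, Rational(1, 2)))), -1)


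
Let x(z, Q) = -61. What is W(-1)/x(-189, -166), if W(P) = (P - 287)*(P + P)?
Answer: -576/61 ≈ -9.4426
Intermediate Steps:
W(P) = 2*P*(-287 + P) (W(P) = (-287 + P)*(2*P) = 2*P*(-287 + P))
W(-1)/x(-189, -166) = (2*(-1)*(-287 - 1))/(-61) = (2*(-1)*(-288))*(-1/61) = 576*(-1/61) = -576/61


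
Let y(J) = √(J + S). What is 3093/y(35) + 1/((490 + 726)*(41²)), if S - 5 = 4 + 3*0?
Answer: 1/2044096 + 3093*√11/22 ≈ 466.29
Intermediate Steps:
S = 9 (S = 5 + (4 + 3*0) = 5 + (4 + 0) = 5 + 4 = 9)
y(J) = √(9 + J) (y(J) = √(J + 9) = √(9 + J))
3093/y(35) + 1/((490 + 726)*(41²)) = 3093/(√(9 + 35)) + 1/((490 + 726)*(41²)) = 3093/(√44) + 1/(1216*1681) = 3093/((2*√11)) + (1/1216)*(1/1681) = 3093*(√11/22) + 1/2044096 = 3093*√11/22 + 1/2044096 = 1/2044096 + 3093*√11/22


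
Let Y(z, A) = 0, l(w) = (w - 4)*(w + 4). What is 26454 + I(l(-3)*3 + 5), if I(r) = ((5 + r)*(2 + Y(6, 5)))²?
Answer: 26938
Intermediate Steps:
l(w) = (-4 + w)*(4 + w)
I(r) = (10 + 2*r)² (I(r) = ((5 + r)*(2 + 0))² = ((5 + r)*2)² = (10 + 2*r)²)
26454 + I(l(-3)*3 + 5) = 26454 + 4*(5 + ((-16 + (-3)²)*3 + 5))² = 26454 + 4*(5 + ((-16 + 9)*3 + 5))² = 26454 + 4*(5 + (-7*3 + 5))² = 26454 + 4*(5 + (-21 + 5))² = 26454 + 4*(5 - 16)² = 26454 + 4*(-11)² = 26454 + 4*121 = 26454 + 484 = 26938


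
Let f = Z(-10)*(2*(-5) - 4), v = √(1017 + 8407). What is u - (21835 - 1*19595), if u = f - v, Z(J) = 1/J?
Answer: -11193/5 - 4*√589 ≈ -2335.7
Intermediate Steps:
v = 4*√589 (v = √9424 = 4*√589 ≈ 97.077)
f = 7/5 (f = (2*(-5) - 4)/(-10) = -(-10 - 4)/10 = -⅒*(-14) = 7/5 ≈ 1.4000)
u = 7/5 - 4*√589 ≈ -95.677
u - (21835 - 1*19595) = (7/5 - 4*√589) - (21835 - 1*19595) = (7/5 - 4*√589) - (21835 - 19595) = (7/5 - 4*√589) - 1*2240 = (7/5 - 4*√589) - 2240 = -11193/5 - 4*√589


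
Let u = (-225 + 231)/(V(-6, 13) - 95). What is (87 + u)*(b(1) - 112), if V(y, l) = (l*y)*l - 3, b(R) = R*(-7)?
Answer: -5755911/556 ≈ -10352.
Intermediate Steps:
b(R) = -7*R
V(y, l) = -3 + y*l² (V(y, l) = y*l² - 3 = -3 + y*l²)
u = -3/556 (u = (-225 + 231)/((-3 - 6*13²) - 95) = 6/((-3 - 6*169) - 95) = 6/((-3 - 1014) - 95) = 6/(-1017 - 95) = 6/(-1112) = 6*(-1/1112) = -3/556 ≈ -0.0053957)
(87 + u)*(b(1) - 112) = (87 - 3/556)*(-7*1 - 112) = 48369*(-7 - 112)/556 = (48369/556)*(-119) = -5755911/556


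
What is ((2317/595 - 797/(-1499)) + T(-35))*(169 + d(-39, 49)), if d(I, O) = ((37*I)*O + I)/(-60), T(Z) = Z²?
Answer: 124221300177/74950 ≈ 1.6574e+6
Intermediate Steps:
d(I, O) = -I/60 - 37*I*O/60 (d(I, O) = (37*I*O + I)*(-1/60) = (I + 37*I*O)*(-1/60) = -I/60 - 37*I*O/60)
((2317/595 - 797/(-1499)) + T(-35))*(169 + d(-39, 49)) = ((2317/595 - 797/(-1499)) + (-35)²)*(169 - 1/60*(-39)*(1 + 37*49)) = ((2317*(1/595) - 797*(-1/1499)) + 1225)*(169 - 1/60*(-39)*(1 + 1813)) = ((331/85 + 797/1499) + 1225)*(169 - 1/60*(-39)*1814) = (563914/127415 + 1225)*(169 + 11791/10) = (156647289/127415)*(13481/10) = 124221300177/74950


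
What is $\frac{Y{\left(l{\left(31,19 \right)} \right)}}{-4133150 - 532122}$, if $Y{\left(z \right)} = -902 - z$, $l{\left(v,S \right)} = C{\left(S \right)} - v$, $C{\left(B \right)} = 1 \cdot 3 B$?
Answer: $\frac{116}{583159} \approx 0.00019892$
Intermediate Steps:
$C{\left(B \right)} = 3 B$
$l{\left(v,S \right)} = - v + 3 S$ ($l{\left(v,S \right)} = 3 S - v = - v + 3 S$)
$\frac{Y{\left(l{\left(31,19 \right)} \right)}}{-4133150 - 532122} = \frac{-902 - \left(\left(-1\right) 31 + 3 \cdot 19\right)}{-4133150 - 532122} = \frac{-902 - \left(-31 + 57\right)}{-4665272} = \left(-902 - 26\right) \left(- \frac{1}{4665272}\right) = \left(-928\right) \left(- \frac{1}{4665272}\right) = \frac{116}{583159}$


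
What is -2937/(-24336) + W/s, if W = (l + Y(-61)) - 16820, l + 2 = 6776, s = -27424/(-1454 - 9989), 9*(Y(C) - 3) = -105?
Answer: -29165743091/6951984 ≈ -4195.3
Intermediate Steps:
Y(C) = -26/3 (Y(C) = 3 + (⅑)*(-105) = 3 - 35/3 = -26/3)
s = 27424/11443 (s = -27424/(-11443) = -27424*(-1/11443) = 27424/11443 ≈ 2.3966)
l = 6774 (l = -2 + 6776 = 6774)
W = -30164/3 (W = (6774 - 26/3) - 16820 = 20296/3 - 16820 = -30164/3 ≈ -10055.)
-2937/(-24336) + W/s = -2937/(-24336) - 30164/(3*27424/11443) = -2937*(-1/24336) - 30164/3*11443/27424 = 979/8112 - 86291663/20568 = -29165743091/6951984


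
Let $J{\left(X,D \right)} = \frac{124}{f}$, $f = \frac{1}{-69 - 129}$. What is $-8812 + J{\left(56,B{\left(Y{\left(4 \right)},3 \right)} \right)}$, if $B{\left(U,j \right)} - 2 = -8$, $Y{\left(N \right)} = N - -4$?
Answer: $-33364$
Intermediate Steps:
$Y{\left(N \right)} = 4 + N$ ($Y{\left(N \right)} = N + 4 = 4 + N$)
$B{\left(U,j \right)} = -6$ ($B{\left(U,j \right)} = 2 - 8 = -6$)
$f = - \frac{1}{198}$ ($f = \frac{1}{-198} = - \frac{1}{198} \approx -0.0050505$)
$J{\left(X,D \right)} = -24552$ ($J{\left(X,D \right)} = \frac{124}{- \frac{1}{198}} = 124 \left(-198\right) = -24552$)
$-8812 + J{\left(56,B{\left(Y{\left(4 \right)},3 \right)} \right)} = -8812 - 24552 = -33364$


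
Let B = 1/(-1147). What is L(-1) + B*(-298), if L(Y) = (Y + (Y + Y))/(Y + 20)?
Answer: 2221/21793 ≈ 0.10191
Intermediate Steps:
B = -1/1147 ≈ -0.00087184
L(Y) = 3*Y/(20 + Y) (L(Y) = (Y + 2*Y)/(20 + Y) = (3*Y)/(20 + Y) = 3*Y/(20 + Y))
L(-1) + B*(-298) = 3*(-1)/(20 - 1) - 1/1147*(-298) = 3*(-1)/19 + 298/1147 = 3*(-1)*(1/19) + 298/1147 = -3/19 + 298/1147 = 2221/21793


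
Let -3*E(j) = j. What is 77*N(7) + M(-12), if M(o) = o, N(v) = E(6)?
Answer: -166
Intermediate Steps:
E(j) = -j/3
N(v) = -2 (N(v) = -⅓*6 = -2)
77*N(7) + M(-12) = 77*(-2) - 12 = -154 - 12 = -166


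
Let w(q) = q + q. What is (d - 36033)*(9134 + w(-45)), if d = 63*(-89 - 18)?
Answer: -386848056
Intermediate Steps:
w(q) = 2*q
d = -6741 (d = 63*(-107) = -6741)
(d - 36033)*(9134 + w(-45)) = (-6741 - 36033)*(9134 + 2*(-45)) = -42774*(9134 - 90) = -42774*9044 = -386848056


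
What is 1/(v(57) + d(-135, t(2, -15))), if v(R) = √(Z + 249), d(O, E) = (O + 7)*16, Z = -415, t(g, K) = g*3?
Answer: -1024/2097235 - I*√166/4194470 ≈ -0.00048826 - 3.0717e-6*I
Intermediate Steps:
t(g, K) = 3*g
d(O, E) = 112 + 16*O (d(O, E) = (7 + O)*16 = 112 + 16*O)
v(R) = I*√166 (v(R) = √(-415 + 249) = √(-166) = I*√166)
1/(v(57) + d(-135, t(2, -15))) = 1/(I*√166 + (112 + 16*(-135))) = 1/(I*√166 + (112 - 2160)) = 1/(I*√166 - 2048) = 1/(-2048 + I*√166)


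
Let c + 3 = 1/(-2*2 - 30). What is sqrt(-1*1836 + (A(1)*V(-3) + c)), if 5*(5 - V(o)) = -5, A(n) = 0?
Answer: I*sqrt(2125918)/34 ≈ 42.884*I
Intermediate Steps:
c = -103/34 (c = -3 + 1/(-2*2 - 30) = -3 + 1/(-4 - 30) = -3 + 1/(-34) = -3 - 1/34 = -103/34 ≈ -3.0294)
V(o) = 6 (V(o) = 5 - 1/5*(-5) = 5 + 1 = 6)
sqrt(-1*1836 + (A(1)*V(-3) + c)) = sqrt(-1*1836 + (0*6 - 103/34)) = sqrt(-1836 + (0 - 103/34)) = sqrt(-1836 - 103/34) = sqrt(-62527/34) = I*sqrt(2125918)/34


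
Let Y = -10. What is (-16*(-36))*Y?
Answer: -5760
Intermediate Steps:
(-16*(-36))*Y = -16*(-36)*(-10) = 576*(-10) = -5760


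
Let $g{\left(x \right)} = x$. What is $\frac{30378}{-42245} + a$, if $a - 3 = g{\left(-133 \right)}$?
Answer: $- \frac{5522228}{42245} \approx -130.72$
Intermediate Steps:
$a = -130$ ($a = 3 - 133 = -130$)
$\frac{30378}{-42245} + a = \frac{30378}{-42245} - 130 = 30378 \left(- \frac{1}{42245}\right) - 130 = - \frac{30378}{42245} - 130 = - \frac{5522228}{42245}$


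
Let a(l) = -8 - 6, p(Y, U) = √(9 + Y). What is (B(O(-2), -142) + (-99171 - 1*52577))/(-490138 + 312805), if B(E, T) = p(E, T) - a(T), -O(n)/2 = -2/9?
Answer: 50578/59111 - √85/531999 ≈ 0.85563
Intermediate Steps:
O(n) = 4/9 (O(n) = -(-4)/9 = -2*(-2/9) = 4/9)
a(l) = -14
B(E, T) = 14 + √(9 + E) (B(E, T) = √(9 + E) - 1*(-14) = √(9 + E) + 14 = 14 + √(9 + E))
(B(O(-2), -142) + (-99171 - 1*52577))/(-490138 + 312805) = ((14 + √(9 + 4/9)) + (-99171 - 1*52577))/(-490138 + 312805) = ((14 + √(85/9)) + (-99171 - 52577))/(-177333) = ((14 + √85/3) - 151748)*(-1/177333) = (-151734 + √85/3)*(-1/177333) = 50578/59111 - √85/531999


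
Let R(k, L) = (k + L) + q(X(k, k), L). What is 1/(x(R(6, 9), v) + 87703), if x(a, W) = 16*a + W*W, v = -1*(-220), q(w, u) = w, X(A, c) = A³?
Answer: 1/139799 ≈ 7.1531e-6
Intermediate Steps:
R(k, L) = L + k + k³ (R(k, L) = (k + L) + k³ = (L + k) + k³ = L + k + k³)
v = 220
x(a, W) = W² + 16*a (x(a, W) = 16*a + W² = W² + 16*a)
1/(x(R(6, 9), v) + 87703) = 1/((220² + 16*(9 + 6 + 6³)) + 87703) = 1/((48400 + 16*(9 + 6 + 216)) + 87703) = 1/((48400 + 16*231) + 87703) = 1/((48400 + 3696) + 87703) = 1/(52096 + 87703) = 1/139799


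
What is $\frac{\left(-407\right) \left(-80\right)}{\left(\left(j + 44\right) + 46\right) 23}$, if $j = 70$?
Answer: $\frac{407}{46} \approx 8.8478$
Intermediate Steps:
$\frac{\left(-407\right) \left(-80\right)}{\left(\left(j + 44\right) + 46\right) 23} = \frac{\left(-407\right) \left(-80\right)}{\left(\left(70 + 44\right) + 46\right) 23} = \frac{32560}{\left(114 + 46\right) 23} = \frac{32560}{160 \cdot 23} = \frac{32560}{3680} = 32560 \cdot \frac{1}{3680} = \frac{407}{46}$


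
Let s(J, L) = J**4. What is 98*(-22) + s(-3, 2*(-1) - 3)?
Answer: -2075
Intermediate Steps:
98*(-22) + s(-3, 2*(-1) - 3) = 98*(-22) + (-3)**4 = -2156 + 81 = -2075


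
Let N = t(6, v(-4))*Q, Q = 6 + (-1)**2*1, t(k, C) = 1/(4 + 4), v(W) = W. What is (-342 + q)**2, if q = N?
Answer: 7447441/64 ≈ 1.1637e+5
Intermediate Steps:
t(k, C) = 1/8
Q = 7 (Q = 6 + 1*1 = 6 + 1 = 7)
N = 7/8 (N = (1/8)*7 = 7/8 ≈ 0.87500)
q = 7/8 ≈ 0.87500
(-342 + q)**2 = (-342 + 7/8)**2 = (-2729/8)**2 = 7447441/64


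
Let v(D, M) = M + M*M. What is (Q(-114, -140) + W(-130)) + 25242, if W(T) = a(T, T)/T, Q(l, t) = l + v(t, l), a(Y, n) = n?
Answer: 38011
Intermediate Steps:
v(D, M) = M + M²
Q(l, t) = l + l*(1 + l)
W(T) = 1 (W(T) = T/T = 1)
(Q(-114, -140) + W(-130)) + 25242 = (-114*(2 - 114) + 1) + 25242 = (-114*(-112) + 1) + 25242 = (12768 + 1) + 25242 = 12769 + 25242 = 38011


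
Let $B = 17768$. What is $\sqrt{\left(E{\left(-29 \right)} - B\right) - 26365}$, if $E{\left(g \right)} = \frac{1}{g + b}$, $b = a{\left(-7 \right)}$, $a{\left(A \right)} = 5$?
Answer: $\frac{i \sqrt{6355158}}{12} \approx 210.08 i$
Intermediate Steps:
$b = 5$
$E{\left(g \right)} = \frac{1}{5 + g}$ ($E{\left(g \right)} = \frac{1}{g + 5} = \frac{1}{5 + g}$)
$\sqrt{\left(E{\left(-29 \right)} - B\right) - 26365} = \sqrt{\left(\frac{1}{5 - 29} - 17768\right) - 26365} = \sqrt{\left(\frac{1}{-24} - 17768\right) - 26365} = \sqrt{\left(- \frac{1}{24} - 17768\right) - 26365} = \sqrt{- \frac{426433}{24} - 26365} = \sqrt{- \frac{1059193}{24}} = \frac{i \sqrt{6355158}}{12}$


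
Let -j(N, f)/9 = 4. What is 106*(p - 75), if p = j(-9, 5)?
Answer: -11766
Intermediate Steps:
j(N, f) = -36 (j(N, f) = -9*4 = -36)
p = -36
106*(p - 75) = 106*(-36 - 75) = 106*(-111) = -11766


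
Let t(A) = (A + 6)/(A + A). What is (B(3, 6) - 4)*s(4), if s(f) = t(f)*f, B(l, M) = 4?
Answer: 0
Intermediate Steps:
t(A) = (6 + A)/(2*A) (t(A) = (6 + A)/((2*A)) = (6 + A)*(1/(2*A)) = (6 + A)/(2*A))
s(f) = 3 + f/2 (s(f) = ((6 + f)/(2*f))*f = 3 + f/2)
(B(3, 6) - 4)*s(4) = (4 - 4)*(3 + (½)*4) = 0*(3 + 2) = 0*5 = 0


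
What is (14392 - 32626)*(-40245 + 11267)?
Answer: 528384852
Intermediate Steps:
(14392 - 32626)*(-40245 + 11267) = -18234*(-28978) = 528384852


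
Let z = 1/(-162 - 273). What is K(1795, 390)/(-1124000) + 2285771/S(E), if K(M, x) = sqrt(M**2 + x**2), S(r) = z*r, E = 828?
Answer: -331436795/276 - sqrt(134965)/224800 ≈ -1.2009e+6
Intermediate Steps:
z = -1/435 (z = 1/(-435) = -1/435 ≈ -0.0022989)
S(r) = -r/435
K(1795, 390)/(-1124000) + 2285771/S(E) = sqrt(1795**2 + 390**2)/(-1124000) + 2285771/((-1/435*828)) = sqrt(3222025 + 152100)*(-1/1124000) + 2285771/(-276/145) = sqrt(3374125)*(-1/1124000) + 2285771*(-145/276) = (5*sqrt(134965))*(-1/1124000) - 331436795/276 = -sqrt(134965)/224800 - 331436795/276 = -331436795/276 - sqrt(134965)/224800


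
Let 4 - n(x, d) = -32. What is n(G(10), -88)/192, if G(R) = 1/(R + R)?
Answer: 3/16 ≈ 0.18750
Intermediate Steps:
G(R) = 1/(2*R)
n(x, d) = 36 (n(x, d) = 4 - 1*(-32) = 4 + 32 = 36)
n(G(10), -88)/192 = 36/192 = 36*(1/192) = 3/16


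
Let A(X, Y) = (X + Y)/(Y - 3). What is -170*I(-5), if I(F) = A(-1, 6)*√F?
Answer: -850*I*√5/3 ≈ -633.55*I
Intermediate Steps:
A(X, Y) = (X + Y)/(-3 + Y)
I(F) = 5*√F/3 (I(F) = ((-1 + 6)/(-3 + 6))*√F = (5/3)*√F = ((⅓)*5)*√F = 5*√F/3)
-170*I(-5) = -850*√(-5)/3 = -850*I*√5/3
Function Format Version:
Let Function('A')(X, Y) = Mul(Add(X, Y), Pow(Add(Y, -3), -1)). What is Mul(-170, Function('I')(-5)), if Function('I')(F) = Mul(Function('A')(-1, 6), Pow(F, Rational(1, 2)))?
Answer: Mul(Rational(-850, 3), I, Pow(5, Rational(1, 2))) ≈ Mul(-633.55, I)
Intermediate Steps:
Function('A')(X, Y) = Mul(Pow(Add(-3, Y), -1), Add(X, Y)) (Function('A')(X, Y) = Mul(Add(X, Y), Pow(Add(-3, Y), -1)) = Mul(Pow(Add(-3, Y), -1), Add(X, Y)))
Function('I')(F) = Mul(Rational(5, 3), Pow(F, Rational(1, 2))) (Function('I')(F) = Mul(Mul(Pow(Add(-3, 6), -1), Add(-1, 6)), Pow(F, Rational(1, 2))) = Mul(Mul(Pow(3, -1), 5), Pow(F, Rational(1, 2))) = Mul(Mul(Rational(1, 3), 5), Pow(F, Rational(1, 2))) = Mul(Rational(5, 3), Pow(F, Rational(1, 2))))
Mul(-170, Function('I')(-5)) = Mul(-170, Mul(Rational(5, 3), Pow(-5, Rational(1, 2)))) = Mul(-170, Mul(Rational(5, 3), Mul(I, Pow(5, Rational(1, 2))))) = Mul(-170, Mul(Rational(5, 3), I, Pow(5, Rational(1, 2)))) = Mul(Rational(-850, 3), I, Pow(5, Rational(1, 2)))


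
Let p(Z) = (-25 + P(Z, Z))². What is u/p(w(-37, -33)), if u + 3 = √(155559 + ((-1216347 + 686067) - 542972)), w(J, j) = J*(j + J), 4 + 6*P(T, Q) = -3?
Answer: -108/24649 + 36*I*√917693/24649 ≈ -0.0043815 + 1.3991*I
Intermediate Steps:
P(T, Q) = -7/6 (P(T, Q) = -⅔ + (⅙)*(-3) = -⅔ - ½ = -7/6)
w(J, j) = J*(J + j)
u = -3 + I*√917693 (u = -3 + √(155559 + ((-1216347 + 686067) - 542972)) = -3 + √(155559 + (-530280 - 542972)) = -3 + √(155559 - 1073252) = -3 + √(-917693) = -3 + I*√917693 ≈ -3.0 + 957.96*I)
p(Z) = 24649/36 (p(Z) = (-25 - 7/6)² = (-157/6)² = 24649/36)
u/p(w(-37, -33)) = (-3 + I*√917693)/(24649/36) = (-3 + I*√917693)*(36/24649) = -108/24649 + 36*I*√917693/24649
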